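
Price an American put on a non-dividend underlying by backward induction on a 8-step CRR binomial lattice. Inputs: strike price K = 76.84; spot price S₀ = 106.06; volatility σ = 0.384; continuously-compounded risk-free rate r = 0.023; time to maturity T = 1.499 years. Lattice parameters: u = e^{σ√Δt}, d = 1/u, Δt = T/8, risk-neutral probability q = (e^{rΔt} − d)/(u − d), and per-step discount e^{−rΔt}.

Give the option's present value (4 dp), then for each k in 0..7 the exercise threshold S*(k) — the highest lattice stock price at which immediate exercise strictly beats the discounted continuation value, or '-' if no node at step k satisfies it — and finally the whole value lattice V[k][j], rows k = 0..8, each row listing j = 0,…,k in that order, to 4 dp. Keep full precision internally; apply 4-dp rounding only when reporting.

price = 5.1201
boundary = - - - - - 46.1962 54.5501 64.4146
tree:
5.1201
7.7841 2.1805
11.5529 3.6305 0.5751
16.6466 5.9487 1.0649 0.0314
23.1165 9.5462 1.9704 0.0596 0.0000
30.6438 14.8900 3.6432 0.1132 0.0000 0.0000
37.7183 22.2899 6.7309 0.2152 0.0000 0.0000 0.0000
43.7095 30.6438 12.4254 0.4089 0.0000 0.0000 0.0000 0.0000
48.7831 37.7183 22.2899 0.7770 0.0000 0.0000 0.0000 0.0000 0.0000

Δt=0.18738, u=1.18083, d=0.84686, q=0.47147, disc=e^(-rΔt)=0.99570
k=8 terminal: V=max(K-S,0) → 48.7831 37.7183 22.2899 0.7770 0.0000 0.0000 0.0000 0.0000 0.0000
k=7: j=0 S=33.1305 intr=43.7095 cont=43.3790 V=43.7095[EX]; j=1 S=46.1962 intr=30.6438 cont=30.3134 V=30.6438[EX]; j=2 S=64.4146 intr=12.4254 cont=12.0949 V=12.4254[EX]; j=3 S=89.8178 intr=0.0000 cont=0.4089 V=0.4089[hold]; j=4 S=125.2393 intr=0.0000 cont=0.0000 V=0.0000[hold]; j=5 S=174.6300 intr=0.0000 cont=0.0000 V=0.0000[hold]; j=6 S=243.4988 intr=0.0000 cont=0.0000 V=0.0000[hold]; j=7 S=339.5275 intr=0.0000 cont=0.0000 V=0.0000[hold]  S*(7)=64.4146
k=6: j=0 S=39.1217 intr=37.7183 cont=37.3879 V=37.7183[EX]; j=1 S=54.5501 intr=22.2899 cont=21.9595 V=22.2899[EX]; j=2 S=76.0630 intr=0.7770 cont=6.7309 V=6.7309[hold]; j=3 S=106.0600 intr=0.0000 cont=0.2152 V=0.2152[hold]; j=4 S=147.8869 intr=0.0000 cont=0.0000 V=0.0000[hold]; j=5 S=206.2091 intr=0.0000 cont=0.0000 V=0.0000[hold]; j=6 S=287.5318 intr=0.0000 cont=0.0000 V=0.0000[hold]  S*(6)=54.5501
k=5: j=0 S=46.1962 intr=30.6438 cont=30.3134 V=30.6438[EX]; j=1 S=64.4146 intr=12.4254 cont=14.8900 V=14.8900[hold]; j=2 S=89.8178 intr=0.0000 cont=3.6432 V=3.6432[hold]; j=3 S=125.2393 intr=0.0000 cont=0.1132 V=0.1132[hold]; j=4 S=174.6300 intr=0.0000 cont=0.0000 V=0.0000[hold]; j=5 S=243.4988 intr=0.0000 cont=0.0000 V=0.0000[hold]  S*(5)=46.1962
k=4: j=0 S=54.5501 intr=22.2899 cont=23.1165 V=23.1165[hold]; j=1 S=76.0630 intr=0.7770 cont=9.5462 V=9.5462[hold]; j=2 S=106.0600 intr=0.0000 cont=1.9704 V=1.9704[hold]; j=3 S=147.8869 intr=0.0000 cont=0.0596 V=0.0596[hold]; j=4 S=206.2091 intr=0.0000 cont=0.0000 V=0.0000[hold]  S*(4)=-
k=3: j=0 S=64.4146 intr=12.4254 cont=16.6466 V=16.6466[hold]; j=1 S=89.8178 intr=0.0000 cont=5.9487 V=5.9487[hold]; j=2 S=125.2393 intr=0.0000 cont=1.0649 V=1.0649[hold]; j=3 S=174.6300 intr=0.0000 cont=0.0314 V=0.0314[hold]  S*(3)=-
k=2: j=0 S=76.0630 intr=0.7770 cont=11.5529 V=11.5529[hold]; j=1 S=106.0600 intr=0.0000 cont=3.6305 V=3.6305[hold]; j=2 S=147.8869 intr=0.0000 cont=0.5751 V=0.5751[hold]  S*(2)=-
k=1: j=0 S=89.8178 intr=0.0000 cont=7.7841 V=7.7841[hold]; j=1 S=125.2393 intr=0.0000 cont=2.1805 V=2.1805[hold]  S*(1)=-
k=0: j=0 S=106.0600 intr=0.0000 cont=5.1201 V=5.1201[hold]  S*(0)=-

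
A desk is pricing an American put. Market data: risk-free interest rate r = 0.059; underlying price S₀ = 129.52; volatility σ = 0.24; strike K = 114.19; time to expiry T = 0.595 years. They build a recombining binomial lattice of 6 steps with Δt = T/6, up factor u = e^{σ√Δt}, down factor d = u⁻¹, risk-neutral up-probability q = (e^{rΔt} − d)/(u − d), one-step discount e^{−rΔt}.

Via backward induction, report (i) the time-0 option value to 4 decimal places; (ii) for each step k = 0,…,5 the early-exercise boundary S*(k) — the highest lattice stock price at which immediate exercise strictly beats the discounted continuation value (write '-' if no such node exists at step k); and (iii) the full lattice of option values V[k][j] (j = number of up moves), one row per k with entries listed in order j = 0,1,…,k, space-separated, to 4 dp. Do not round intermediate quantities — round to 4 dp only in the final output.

Δt=0.09917  u=1.07851  d=0.92721  q=0.51990  discount=0.99417
step 6 (expiry): payoffs max(K−S,0) = 31.8902 18.4607 2.8398 0.0000 0.0000 0.0000 0.0000
step 5: (k=5,j=0): S=88.7609, (K−S)⁺=25.4291, hold=24.7629 ⇒ V=25.4291 exercise | (k=5,j=1): S=103.2447, (K−S)⁺=10.9453, hold=10.2791 ⇒ V=10.9453 exercise | (k=5,j=2): S=120.0919, (K−S)⁺=0.0000, hold=1.3555 ⇒ V=1.3555 continue | (k=5,j=3): S=139.6882, (K−S)⁺=0.0000, hold=0.0000 ⇒ V=0.0000 continue | (k=5,j=4): S=162.4822, (K−S)⁺=0.0000, hold=0.0000 ⇒ V=0.0000 continue | (k=5,j=5): S=188.9957, (K−S)⁺=0.0000, hold=0.0000 ⇒ V=0.0000 continue  boundary S*=103.2447
step 4: (k=4,j=0): S=95.7293, (K−S)⁺=18.4607, hold=17.7946 ⇒ V=18.4607 exercise | (k=4,j=1): S=111.3502, (K−S)⁺=2.8398, hold=5.9248 ⇒ V=5.9248 continue | (k=4,j=2): S=129.5200, (K−S)⁺=0.0000, hold=0.6470 ⇒ V=0.6470 continue | (k=4,j=3): S=150.6548, (K−S)⁺=0.0000, hold=0.0000 ⇒ V=0.0000 continue | (k=4,j=4): S=175.2382, (K−S)⁺=0.0000, hold=0.0000 ⇒ V=0.0000 continue  boundary S*=95.7293
step 3: (k=3,j=0): S=103.2447, (K−S)⁺=10.9453, hold=11.8736 ⇒ V=11.8736 continue | (k=3,j=1): S=120.0919, (K−S)⁺=0.0000, hold=3.1623 ⇒ V=3.1623 continue | (k=3,j=2): S=139.6882, (K−S)⁺=0.0000, hold=0.3088 ⇒ V=0.3088 continue | (k=3,j=3): S=162.4822, (K−S)⁺=0.0000, hold=0.0000 ⇒ V=0.0000 continue  boundary S*=-
step 2: (k=2,j=0): S=111.3502, (K−S)⁺=2.8398, hold=7.3018 ⇒ V=7.3018 continue | (k=2,j=1): S=129.5200, (K−S)⁺=0.0000, hold=1.6690 ⇒ V=1.6690 continue | (k=2,j=2): S=150.6548, (K−S)⁺=0.0000, hold=0.1474 ⇒ V=0.1474 continue  boundary S*=-
step 1: (k=1,j=0): S=120.0919, (K−S)⁺=0.0000, hold=4.3478 ⇒ V=4.3478 continue | (k=1,j=1): S=139.6882, (K−S)⁺=0.0000, hold=0.8728 ⇒ V=0.8728 continue  boundary S*=-
step 0: (k=0,j=0): S=129.5200, (K−S)⁺=0.0000, hold=2.5263 ⇒ V=2.5263 continue  boundary S*=-

price = 2.5263
boundary = - - - - 95.7293 103.2447
tree:
2.5263
4.3478 0.8728
7.3018 1.6690 0.1474
11.8736 3.1623 0.3088 0.0000
18.4607 5.9248 0.6470 0.0000 0.0000
25.4291 10.9453 1.3555 0.0000 0.0000 0.0000
31.8902 18.4607 2.8398 0.0000 0.0000 0.0000 0.0000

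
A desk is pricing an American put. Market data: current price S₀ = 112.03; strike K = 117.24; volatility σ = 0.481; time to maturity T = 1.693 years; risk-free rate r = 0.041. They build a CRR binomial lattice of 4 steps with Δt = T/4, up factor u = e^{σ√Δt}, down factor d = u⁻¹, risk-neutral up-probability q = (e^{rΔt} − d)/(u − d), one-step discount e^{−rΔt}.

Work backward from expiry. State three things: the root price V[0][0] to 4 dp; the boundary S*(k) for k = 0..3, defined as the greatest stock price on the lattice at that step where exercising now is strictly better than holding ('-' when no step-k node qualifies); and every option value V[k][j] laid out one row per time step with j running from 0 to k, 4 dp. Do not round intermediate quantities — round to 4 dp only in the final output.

Δt=0.42325, u=1.36742, d=0.73130, q=0.44992, disc=e^(-rΔt)=0.98280
k=4 terminal: V=max(K-S,0) → 85.1977 57.3259 5.2100 0.0000 0.0000
k=3: j=0 S=43.8154 intr=73.4246 cont=71.4077 V=73.4246[EX]; j=1 S=81.9279 intr=35.3121 cont=33.2952 V=35.3121[EX]; j=2 S=153.1923 intr=0.0000 cont=2.8166 V=2.8166[hold]; j=3 S=286.4457 intr=0.0000 cont=0.0000 V=0.0000[hold]  S*(3)=81.9279
k=2: j=0 S=59.9141 intr=57.3259 cont=55.3090 V=57.3259[EX]; j=1 S=112.0300 intr=5.2100 cont=20.3358 V=20.3358[hold]; j=2 S=209.4786 intr=0.0000 cont=1.5227 V=1.5227[hold]  S*(2)=59.9141
k=1: j=0 S=81.9279 intr=35.3121 cont=39.9835 V=39.9835[hold]; j=1 S=153.1923 intr=0.0000 cont=11.6672 V=11.6672[hold]  S*(1)=-
k=0: j=0 S=112.0300 intr=5.2100 cont=26.7748 V=26.7748[hold]  S*(0)=-

price = 26.7748
boundary = - - 59.9141 81.9279
tree:
26.7748
39.9835 11.6672
57.3259 20.3358 1.5227
73.4246 35.3121 2.8166 0.0000
85.1977 57.3259 5.2100 0.0000 0.0000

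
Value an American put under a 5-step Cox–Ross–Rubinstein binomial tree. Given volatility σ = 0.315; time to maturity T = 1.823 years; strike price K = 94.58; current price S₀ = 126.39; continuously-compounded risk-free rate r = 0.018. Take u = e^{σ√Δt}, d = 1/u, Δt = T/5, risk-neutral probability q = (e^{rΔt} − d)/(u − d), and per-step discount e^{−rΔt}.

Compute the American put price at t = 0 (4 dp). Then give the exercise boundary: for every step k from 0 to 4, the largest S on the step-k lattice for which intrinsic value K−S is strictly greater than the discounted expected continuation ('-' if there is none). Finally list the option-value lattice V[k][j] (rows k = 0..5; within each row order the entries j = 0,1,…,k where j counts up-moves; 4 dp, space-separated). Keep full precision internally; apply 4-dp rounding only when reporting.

Δt=0.36460, u=1.20950, d=0.82679, q=0.46980, disc=e^(-rΔt)=0.99346
k=5 terminal: V=max(K-S,0) → 45.7496 23.1469 0.0000 0.0000 0.0000 0.0000
k=4: j=0 S=59.0602 intr=35.5198 cont=34.9011 V=35.5198[EX]; j=1 S=86.3980 intr=8.1820 cont=12.1923 V=12.1923[hold]; j=2 S=126.3900 intr=0.0000 cont=0.0000 V=0.0000[hold]; j=3 S=184.8934 intr=0.0000 cont=0.0000 V=0.0000[hold]; j=4 S=270.4770 intr=0.0000 cont=0.0000 V=0.0000[hold]  S*(4)=59.0602
k=3: j=0 S=71.4331 intr=23.1469 cont=24.3999 V=24.3999[hold]; j=1 S=104.4981 intr=0.0000 cont=6.4221 V=6.4221[hold]; j=2 S=152.8682 intr=0.0000 cont=0.0000 V=0.0000[hold]; j=3 S=223.6279 intr=0.0000 cont=0.0000 V=0.0000[hold]  S*(3)=-
k=2: j=0 S=86.3980 intr=8.1820 cont=15.8496 V=15.8496[hold]; j=1 S=126.3900 intr=0.0000 cont=3.3827 V=3.3827[hold]; j=2 S=184.8934 intr=0.0000 cont=0.0000 V=0.0000[hold]  S*(2)=-
k=1: j=0 S=104.4981 intr=0.0000 cont=9.9274 V=9.9274[hold]; j=1 S=152.8682 intr=0.0000 cont=1.7818 V=1.7818[hold]  S*(1)=-
k=0: j=0 S=126.3900 intr=0.0000 cont=6.0607 V=6.0607[hold]  S*(0)=-

price = 6.0607
boundary = - - - - 59.0602
tree:
6.0607
9.9274 1.7818
15.8496 3.3827 0.0000
24.3999 6.4221 0.0000 0.0000
35.5198 12.1923 0.0000 0.0000 0.0000
45.7496 23.1469 0.0000 0.0000 0.0000 0.0000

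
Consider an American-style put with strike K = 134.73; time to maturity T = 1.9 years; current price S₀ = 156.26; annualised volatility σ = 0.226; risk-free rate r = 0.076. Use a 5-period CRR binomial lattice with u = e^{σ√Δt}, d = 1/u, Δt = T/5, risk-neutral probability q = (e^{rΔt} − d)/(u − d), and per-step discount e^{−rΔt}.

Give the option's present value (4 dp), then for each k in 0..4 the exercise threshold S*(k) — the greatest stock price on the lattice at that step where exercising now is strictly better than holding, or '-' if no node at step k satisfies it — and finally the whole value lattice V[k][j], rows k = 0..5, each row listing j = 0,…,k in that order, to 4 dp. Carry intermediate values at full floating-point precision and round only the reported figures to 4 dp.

price = 4.3156
boundary = - - - 102.8811 118.2605
tree:
4.3156
8.7401 1.2004
17.1137 2.8737 0.0000
31.8489 6.8795 0.0000 0.0000
45.2282 16.4695 0.0000 0.0000 0.0000
56.8677 31.8489 0.0000 0.0000 0.0000 0.0000

Δt=0.38000  u=1.14949  d=0.86995  q=0.57005  discount=0.97153
step 5 (expiry): payoffs max(K−S,0) = 56.8677 31.8489 0.0000 0.0000 0.0000 0.0000
step 4: (k=4,j=0): S=89.5018, (K−S)⁺=45.2282, hold=41.3929 ⇒ V=45.2282 exercise | (k=4,j=1): S=118.2605, (K−S)⁺=16.4695, hold=13.3037 ⇒ V=16.4695 exercise | (k=4,j=2): S=156.2600, (K−S)⁺=0.0000, hold=0.0000 ⇒ V=0.0000 continue | (k=4,j=3): S=206.4695, (K−S)⁺=0.0000, hold=0.0000 ⇒ V=0.0000 continue | (k=4,j=4): S=272.8124, (K−S)⁺=0.0000, hold=0.0000 ⇒ V=0.0000 continue  boundary S*=118.2605
step 3: (k=3,j=0): S=102.8811, (K−S)⁺=31.8489, hold=28.0135 ⇒ V=31.8489 exercise | (k=3,j=1): S=135.9389, (K−S)⁺=0.0000, hold=6.8795 ⇒ V=6.8795 continue | (k=3,j=2): S=179.6188, (K−S)⁺=0.0000, hold=0.0000 ⇒ V=0.0000 continue | (k=3,j=3): S=237.3340, (K−S)⁺=0.0000, hold=0.0000 ⇒ V=0.0000 continue  boundary S*=102.8811
step 2: (k=2,j=0): S=118.2605, (K−S)⁺=16.4695, hold=17.1137 ⇒ V=17.1137 continue | (k=2,j=1): S=156.2600, (K−S)⁺=0.0000, hold=2.8737 ⇒ V=2.8737 continue | (k=2,j=2): S=206.4695, (K−S)⁺=0.0000, hold=0.0000 ⇒ V=0.0000 continue  boundary S*=-
step 1: (k=1,j=0): S=135.9389, (K−S)⁺=0.0000, hold=8.7401 ⇒ V=8.7401 continue | (k=1,j=1): S=179.6188, (K−S)⁺=0.0000, hold=1.2004 ⇒ V=1.2004 continue  boundary S*=-
step 0: (k=0,j=0): S=156.2600, (K−S)⁺=0.0000, hold=4.3156 ⇒ V=4.3156 continue  boundary S*=-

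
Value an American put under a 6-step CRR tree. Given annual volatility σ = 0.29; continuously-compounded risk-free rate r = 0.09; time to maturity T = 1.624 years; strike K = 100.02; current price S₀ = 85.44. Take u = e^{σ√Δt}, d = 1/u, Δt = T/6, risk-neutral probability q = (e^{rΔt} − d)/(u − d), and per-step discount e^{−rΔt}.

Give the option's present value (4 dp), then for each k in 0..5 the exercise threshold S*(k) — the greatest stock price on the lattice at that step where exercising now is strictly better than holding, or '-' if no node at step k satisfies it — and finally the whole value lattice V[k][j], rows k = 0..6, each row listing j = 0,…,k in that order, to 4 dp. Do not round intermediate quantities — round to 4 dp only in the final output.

price = 16.8938
boundary = - 73.4746 63.1849 73.4746 63.1849 73.4746
tree:
16.8938
26.5454 9.5620
36.8351 16.2403 4.3922
45.6838 26.5454 8.3306 1.2870
53.2932 36.8351 15.2646 2.8905 0.0000
59.8371 45.6838 26.5454 6.4918 0.0000 0.0000
65.4644 53.2932 36.8351 14.5800 0.0000 0.0000 0.0000

params: Δt=0.27067 u=1.16285 d=0.85996 q=0.54376 e^(-rΔt)=0.97593
t_6 payoffs: 65.4644 53.2932 36.8351 14.5800 0.0000 0.0000 0.0000
t_5: node(5,0) S=40.1829 payoff=59.8371 vs cont=57.4300 → 59.8371 [stop]  node(5,1) S=54.3362 payoff=45.6838 vs cont=43.2767 → 45.6838 [stop]  node(5,2) S=73.4746 payoff=26.5454 vs cont=24.1383 → 26.5454 [stop]  node(5,3) S=99.3539 payoff=0.6661 vs cont=6.4918 → 6.4918 [wait]  node(5,4) S=134.3485 payoff=0.0000 vs cont=0.0000 → 0.0000 [wait]  node(5,5) S=181.6690 payoff=0.0000 vs cont=0.0000 → 0.0000 [wait]  ⇒ S*(5)=73.4746
t_4: node(4,0) S=46.7268 payoff=53.2932 vs cont=50.8862 → 53.2932 [stop]  node(4,1) S=63.1849 payoff=36.8351 vs cont=34.4280 → 36.8351 [stop]  node(4,2) S=85.4400 payoff=14.5800 vs cont=15.2646 → 15.2646 [wait]  node(4,3) S=115.5338 payoff=0.0000 vs cont=2.8905 → 2.8905 [wait]  node(4,4) S=156.2273 payoff=0.0000 vs cont=0.0000 → 0.0000 [wait]  ⇒ S*(4)=63.1849
t_3: node(3,0) S=54.3362 payoff=45.6838 vs cont=43.2767 → 45.6838 [stop]  node(3,1) S=73.4746 payoff=26.5454 vs cont=24.5016 → 26.5454 [stop]  node(3,2) S=99.3539 payoff=0.6661 vs cont=8.3306 → 8.3306 [wait]  node(3,3) S=134.3485 payoff=0.0000 vs cont=1.2870 → 1.2870 [wait]  ⇒ S*(3)=73.4746
t_2: node(2,0) S=63.1849 payoff=36.8351 vs cont=34.4280 → 36.8351 [stop]  node(2,1) S=85.4400 payoff=14.5800 vs cont=16.2403 → 16.2403 [wait]  node(2,2) S=115.5338 payoff=0.0000 vs cont=4.3922 → 4.3922 [wait]  ⇒ S*(2)=63.1849
t_1: node(1,0) S=73.4746 payoff=26.5454 vs cont=25.0194 → 26.5454 [stop]  node(1,1) S=99.3539 payoff=0.6661 vs cont=9.5620 → 9.5620 [wait]  ⇒ S*(1)=73.4746
t_0: node(0,0) S=85.4400 payoff=14.5800 vs cont=16.8938 → 16.8938 [wait]  ⇒ S*(0)=-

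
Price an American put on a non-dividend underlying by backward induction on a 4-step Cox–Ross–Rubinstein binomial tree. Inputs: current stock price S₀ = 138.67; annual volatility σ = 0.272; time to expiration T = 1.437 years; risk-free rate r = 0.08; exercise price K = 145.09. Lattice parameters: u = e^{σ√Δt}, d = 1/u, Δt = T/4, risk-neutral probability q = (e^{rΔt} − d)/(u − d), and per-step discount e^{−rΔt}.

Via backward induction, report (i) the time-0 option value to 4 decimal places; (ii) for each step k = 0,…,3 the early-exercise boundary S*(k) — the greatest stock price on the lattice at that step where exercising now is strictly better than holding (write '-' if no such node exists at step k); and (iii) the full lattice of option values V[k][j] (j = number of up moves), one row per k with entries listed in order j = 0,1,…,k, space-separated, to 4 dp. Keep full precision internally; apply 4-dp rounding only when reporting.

Δt=0.35925, u=1.17707, d=0.84957, q=0.54836, disc=e^(-rΔt)=0.97167
k=4 terminal: V=max(K-S,0) → 72.8512 45.0033 6.4200 0.0000 0.0000
k=3: j=0 S=85.0303 intr=60.0597 cont=55.9492 V=60.0597[EX]; j=1 S=117.8093 intr=27.2807 cont=23.1702 V=27.2807[EX]; j=2 S=163.2246 intr=0.0000 cont=2.8174 V=2.8174[hold]; j=3 S=226.1473 intr=0.0000 cont=0.0000 V=0.0000[hold]  S*(3)=117.8093
k=2: j=0 S=100.0867 intr=45.0033 cont=40.8927 V=45.0033[EX]; j=1 S=138.6700 intr=6.4200 cont=13.4732 V=13.4732[hold]; j=2 S=192.1270 intr=0.0000 cont=1.2364 V=1.2364[hold]  S*(2)=100.0867
k=1: j=0 S=117.8093 intr=27.2807 cont=26.9283 V=27.2807[EX]; j=1 S=163.2246 intr=0.0000 cont=6.5714 V=6.5714[hold]  S*(1)=117.8093
k=0: j=0 S=138.6700 intr=6.4200 cont=15.4734 V=15.4734[hold]  S*(0)=-

price = 15.4734
boundary = - 117.8093 100.0867 117.8093
tree:
15.4734
27.2807 6.5714
45.0033 13.4732 1.2364
60.0597 27.2807 2.8174 0.0000
72.8512 45.0033 6.4200 0.0000 0.0000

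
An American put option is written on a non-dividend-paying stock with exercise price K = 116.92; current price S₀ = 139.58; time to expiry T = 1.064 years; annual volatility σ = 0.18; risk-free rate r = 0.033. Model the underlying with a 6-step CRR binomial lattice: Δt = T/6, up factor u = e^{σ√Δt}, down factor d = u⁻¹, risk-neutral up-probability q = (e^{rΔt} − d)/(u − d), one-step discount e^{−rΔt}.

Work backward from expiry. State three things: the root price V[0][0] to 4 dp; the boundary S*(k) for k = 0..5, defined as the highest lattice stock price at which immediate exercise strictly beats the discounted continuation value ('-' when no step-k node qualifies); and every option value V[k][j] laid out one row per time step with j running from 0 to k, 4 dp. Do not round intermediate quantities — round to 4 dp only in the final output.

params: Δt=0.17733 u=1.07875 d=0.92700 q=0.51974 e^(-rΔt)=0.99417
t_6 payoffs: 28.3459 13.8468 0.0000 0.0000 0.0000 0.0000 0.0000
t_5: node(5,0) S=95.5490 payoff=21.3710 vs cont=20.6888 → 21.3710 [stop]  node(5,1) S=111.1898 payoff=5.7302 vs cont=6.6113 → 6.6113 [wait]  node(5,2) S=129.3909 payoff=0.0000 vs cont=0.0000 → 0.0000 [wait]  node(5,3) S=150.5714 payoff=0.0000 vs cont=0.0000 → 0.0000 [wait]  node(5,4) S=175.2191 payoff=0.0000 vs cont=0.0000 → 0.0000 [wait]  node(5,5) S=203.9014 payoff=0.0000 vs cont=0.0000 → 0.0000 [wait]  ⇒ S*(5)=95.5490
t_4: node(4,0) S=103.0732 payoff=13.8468 vs cont=13.6199 → 13.8468 [stop]  node(4,1) S=119.9456 payoff=0.0000 vs cont=3.1566 → 3.1566 [wait]  node(4,2) S=139.5800 payoff=0.0000 vs cont=0.0000 → 0.0000 [wait]  node(4,3) S=162.4284 payoff=0.0000 vs cont=0.0000 → 0.0000 [wait]  node(4,4) S=189.0170 payoff=0.0000 vs cont=0.0000 → 0.0000 [wait]  ⇒ S*(4)=103.0732
t_3: node(3,0) S=111.1898 payoff=5.7302 vs cont=8.2424 → 8.2424 [wait]  node(3,1) S=129.3909 payoff=0.0000 vs cont=1.5072 → 1.5072 [wait]  node(3,2) S=150.5714 payoff=0.0000 vs cont=0.0000 → 0.0000 [wait]  node(3,3) S=175.2191 payoff=0.0000 vs cont=0.0000 → 0.0000 [wait]  ⇒ S*(3)=-
t_2: node(2,0) S=119.9456 payoff=0.0000 vs cont=4.7142 → 4.7142 [wait]  node(2,1) S=139.5800 payoff=0.0000 vs cont=0.7196 → 0.7196 [wait]  node(2,2) S=162.4284 payoff=0.0000 vs cont=0.0000 → 0.0000 [wait]  ⇒ S*(2)=-
t_1: node(1,0) S=129.3909 payoff=0.0000 vs cont=2.6227 → 2.6227 [wait]  node(1,1) S=150.5714 payoff=0.0000 vs cont=0.3436 → 0.3436 [wait]  ⇒ S*(1)=-
t_0: node(0,0) S=139.5800 payoff=0.0000 vs cont=1.4298 → 1.4298 [wait]  ⇒ S*(0)=-

price = 1.4298
boundary = - - - - 103.0732 95.5490
tree:
1.4298
2.6227 0.3436
4.7142 0.7196 0.0000
8.2424 1.5072 0.0000 0.0000
13.8468 3.1566 0.0000 0.0000 0.0000
21.3710 6.6113 0.0000 0.0000 0.0000 0.0000
28.3459 13.8468 0.0000 0.0000 0.0000 0.0000 0.0000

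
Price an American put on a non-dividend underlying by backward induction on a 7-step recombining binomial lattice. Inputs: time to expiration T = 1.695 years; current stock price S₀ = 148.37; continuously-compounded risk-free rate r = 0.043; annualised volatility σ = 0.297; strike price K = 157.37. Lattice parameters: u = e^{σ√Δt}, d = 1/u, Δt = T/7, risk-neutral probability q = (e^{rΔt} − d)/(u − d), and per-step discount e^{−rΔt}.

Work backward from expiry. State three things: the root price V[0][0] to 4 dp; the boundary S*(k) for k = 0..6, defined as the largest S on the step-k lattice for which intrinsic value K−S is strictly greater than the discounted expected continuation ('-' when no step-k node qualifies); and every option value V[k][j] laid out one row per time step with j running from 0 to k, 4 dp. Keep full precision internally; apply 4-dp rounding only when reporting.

price = 23.4554
boundary = - - 110.7653 95.7045 110.7653 95.7045 110.7653
tree:
23.4554
33.6634 13.7068
46.6047 21.3868 6.2899
61.6655 32.2508 10.9368 1.7601
74.6784 46.6047 18.5275 3.5514 0.0000
85.9220 61.6655 30.2406 7.1658 0.0000 0.0000
95.6368 74.6784 46.6047 14.4587 0.0000 0.0000 0.0000
104.0306 85.9220 61.6655 29.1739 0.0000 0.0000 0.0000 0.0000

Δt=0.24214, u=1.15737, d=0.86403, q=0.49921, disc=e^(-rΔt)=0.98964
k=7 terminal: V=max(K-S,0) → 104.0306 85.9220 61.6655 29.1739 0.0000 0.0000 0.0000 0.0000
k=6: j=0 S=61.7332 intr=95.6368 cont=94.0067 V=95.6368[EX]; j=1 S=82.6916 intr=74.6784 cont=73.0483 V=74.6784[EX]; j=2 S=110.7653 intr=46.6047 cont=44.9746 V=46.6047[EX]; j=3 S=148.3700 intr=9.0000 cont=14.4587 V=14.4587[hold]; j=4 S=198.7415 intr=0.0000 cont=0.0000 V=0.0000[hold]; j=5 S=266.2140 intr=0.0000 cont=0.0000 V=0.0000[hold]; j=6 S=356.5933 intr=0.0000 cont=0.0000 V=0.0000[hold]  S*(6)=110.7653
k=5: j=0 S=71.4480 intr=85.9220 cont=84.2919 V=85.9220[EX]; j=1 S=95.7045 intr=61.6655 cont=60.0354 V=61.6655[EX]; j=2 S=128.1961 intr=29.1739 cont=30.2406 V=30.2406[hold]; j=3 S=171.7186 intr=0.0000 cont=7.1658 V=7.1658[hold]; j=4 S=230.0168 intr=0.0000 cont=0.0000 V=0.0000[hold]; j=5 S=308.1073 intr=0.0000 cont=0.0000 V=0.0000[hold]  S*(5)=95.7045
k=4: j=0 S=82.6916 intr=74.6784 cont=73.0483 V=74.6784[EX]; j=1 S=110.7653 intr=46.6047 cont=45.5017 V=46.6047[EX]; j=2 S=148.3700 intr=9.0000 cont=18.5275 V=18.5275[hold]; j=3 S=198.7415 intr=0.0000 cont=3.5514 V=3.5514[hold]; j=4 S=266.2140 intr=0.0000 cont=0.0000 V=0.0000[hold]  S*(4)=110.7653
k=3: j=0 S=95.7045 intr=61.6655 cont=60.0354 V=61.6655[EX]; j=1 S=128.1961 intr=29.1739 cont=32.2508 V=32.2508[hold]; j=2 S=171.7186 intr=0.0000 cont=10.9368 V=10.9368[hold]; j=3 S=230.0168 intr=0.0000 cont=1.7601 V=1.7601[hold]  S*(3)=95.7045
k=2: j=0 S=110.7653 intr=46.6047 cont=46.4947 V=46.6047[EX]; j=1 S=148.3700 intr=9.0000 cont=21.3868 V=21.3868[hold]; j=2 S=198.7415 intr=0.0000 cont=6.2899 V=6.2899[hold]  S*(2)=110.7653
k=1: j=0 S=128.1961 intr=29.1739 cont=33.6634 V=33.6634[hold]; j=1 S=171.7186 intr=0.0000 cont=13.7068 V=13.7068[hold]  S*(1)=-
k=0: j=0 S=148.3700 intr=9.0000 cont=23.4554 V=23.4554[hold]  S*(0)=-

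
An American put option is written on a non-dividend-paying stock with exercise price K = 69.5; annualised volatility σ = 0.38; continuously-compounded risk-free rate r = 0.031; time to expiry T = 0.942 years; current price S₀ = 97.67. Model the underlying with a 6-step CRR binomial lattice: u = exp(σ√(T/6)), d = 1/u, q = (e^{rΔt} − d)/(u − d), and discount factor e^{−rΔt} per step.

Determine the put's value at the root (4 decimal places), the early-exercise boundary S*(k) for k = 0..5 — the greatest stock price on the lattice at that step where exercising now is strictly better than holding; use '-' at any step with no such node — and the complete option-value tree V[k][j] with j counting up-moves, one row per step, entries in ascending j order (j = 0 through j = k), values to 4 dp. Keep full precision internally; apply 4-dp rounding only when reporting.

price = 2.3189
boundary = - - - - - 46.0051
tree:
2.3189
3.9158 0.6026
6.4804 1.1614 0.0000
10.4345 2.2382 0.0000 0.0000
16.1502 4.3133 0.0000 0.0000 0.0000
23.4949 8.3124 0.0000 0.0000 0.0000 0.0000
29.9255 16.0193 0.0000 0.0000 0.0000 0.0000 0.0000

Δt=0.15700, u=1.16249, d=0.86022, q=0.47857, disc=e^(-rΔt)=0.99514
k=6 terminal: V=max(K-S,0) → 29.9255 16.0193 0.0000 0.0000 0.0000 0.0000 0.0000
k=5: j=0 S=46.0051 intr=23.4949 cont=23.1574 V=23.4949[EX]; j=1 S=62.1711 intr=7.3289 cont=8.3124 V=8.3124[hold]; j=2 S=84.0176 intr=0.0000 cont=0.0000 V=0.0000[hold]; j=3 S=113.5409 intr=0.0000 cont=0.0000 V=0.0000[hold]; j=4 S=153.4384 intr=0.0000 cont=0.0000 V=0.0000[hold]; j=5 S=207.3557 intr=0.0000 cont=0.0000 V=0.0000[hold]  S*(5)=46.0051
k=4: j=0 S=53.4807 intr=16.0193 cont=16.1502 V=16.1502[hold]; j=1 S=72.2735 intr=0.0000 cont=4.3133 V=4.3133[hold]; j=2 S=97.6700 intr=0.0000 cont=0.0000 V=0.0000[hold]; j=3 S=131.9906 intr=0.0000 cont=0.0000 V=0.0000[hold]; j=4 S=178.3713 intr=0.0000 cont=0.0000 V=0.0000[hold]  S*(4)=-
k=3: j=0 S=62.1711 intr=7.3289 cont=10.4345 V=10.4345[hold]; j=1 S=84.0176 intr=0.0000 cont=2.2382 V=2.2382[hold]; j=2 S=113.5409 intr=0.0000 cont=0.0000 V=0.0000[hold]; j=3 S=153.4384 intr=0.0000 cont=0.0000 V=0.0000[hold]  S*(3)=-
k=2: j=0 S=72.2735 intr=0.0000 cont=6.4804 V=6.4804[hold]; j=1 S=97.6700 intr=0.0000 cont=1.1614 V=1.1614[hold]; j=2 S=131.9906 intr=0.0000 cont=0.0000 V=0.0000[hold]  S*(2)=-
k=1: j=0 S=84.0176 intr=0.0000 cont=3.9158 V=3.9158[hold]; j=1 S=113.5409 intr=0.0000 cont=0.6026 V=0.6026[hold]  S*(1)=-
k=0: j=0 S=97.6700 intr=0.0000 cont=2.3189 V=2.3189[hold]  S*(0)=-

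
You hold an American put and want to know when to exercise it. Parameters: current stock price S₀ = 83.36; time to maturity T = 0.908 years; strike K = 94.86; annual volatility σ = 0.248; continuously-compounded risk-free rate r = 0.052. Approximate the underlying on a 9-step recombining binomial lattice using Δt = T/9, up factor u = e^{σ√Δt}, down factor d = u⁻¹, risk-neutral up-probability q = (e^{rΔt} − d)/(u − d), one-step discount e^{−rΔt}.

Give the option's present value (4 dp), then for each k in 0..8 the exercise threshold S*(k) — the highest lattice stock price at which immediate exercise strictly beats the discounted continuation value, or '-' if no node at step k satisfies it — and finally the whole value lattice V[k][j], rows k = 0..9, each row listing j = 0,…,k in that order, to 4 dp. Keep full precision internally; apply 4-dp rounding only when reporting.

price = 13.4481
boundary = - - 71.2093 65.8153 71.2093 77.0455 71.2093 77.0455 83.3600
tree:
13.4481
18.0974 9.1840
23.6507 13.0250 5.6416
29.0447 17.8760 8.5655 2.9311
34.0302 23.6507 12.5917 4.8413 1.1526
38.6381 29.0447 17.8145 7.7759 2.1124 0.2557
42.8968 34.0302 23.6507 12.0509 3.8081 0.5286 0.0000
46.8330 38.6381 29.0447 17.8145 6.7175 1.0925 0.0000 0.0000
50.4711 42.8968 34.0302 23.6507 11.5000 2.2583 0.0000 0.0000 0.0000
53.8335 46.8330 38.6381 29.0447 17.8145 4.6680 0.0000 0.0000 0.0000 0.0000

Δt=0.10089, u=1.08196, d=0.92425, q=0.51367, disc=e^(-rΔt)=0.99477
k=9 terminal: V=max(K-S,0) → 53.8335 46.8330 38.6381 29.0447 17.8145 4.6680 0.0000 0.0000 0.0000 0.0000
k=8: j=0 S=44.3889 intr=50.4711 cont=49.9747 V=50.4711[EX]; j=1 S=51.9632 intr=42.8968 cont=42.4005 V=42.8968[EX]; j=2 S=60.8298 intr=34.0302 cont=33.5339 V=34.0302[EX]; j=3 S=71.2093 intr=23.6507 cont=23.1543 V=23.6507[EX]; j=4 S=83.3600 intr=11.5000 cont=11.0036 V=11.5000[EX]; j=5 S=97.5840 intr=0.0000 cont=2.2583 V=2.2583[hold]; j=6 S=114.2350 intr=0.0000 cont=0.0000 V=0.0000[hold]; j=7 S=133.7272 intr=0.0000 cont=0.0000 V=0.0000[hold]; j=8 S=156.5455 intr=0.0000 cont=0.0000 V=0.0000[hold]  S*(8)=83.3600
k=7: j=0 S=48.0270 intr=46.8330 cont=46.3367 V=46.8330[EX]; j=1 S=56.2219 intr=38.6381 cont=38.1417 V=38.6381[EX]; j=2 S=65.8153 intr=29.0447 cont=28.5484 V=29.0447[EX]; j=3 S=77.0455 intr=17.8145 cont=17.3181 V=17.8145[EX]; j=4 S=90.1920 intr=4.6680 cont=6.7175 V=6.7175[hold]; j=5 S=105.5817 intr=0.0000 cont=1.0925 V=1.0925[hold]; j=6 S=123.5975 intr=0.0000 cont=0.0000 V=0.0000[hold]; j=7 S=144.6872 intr=0.0000 cont=0.0000 V=0.0000[hold]  S*(7)=77.0455
k=6: j=0 S=51.9632 intr=42.8968 cont=42.4005 V=42.8968[EX]; j=1 S=60.8298 intr=34.0302 cont=33.5339 V=34.0302[EX]; j=2 S=71.2093 intr=23.6507 cont=23.1543 V=23.6507[EX]; j=3 S=83.3600 intr=11.5000 cont=12.0509 V=12.0509[hold]; j=4 S=97.5840 intr=0.0000 cont=3.8081 V=3.8081[hold]; j=5 S=114.2350 intr=0.0000 cont=0.5286 V=0.5286[hold]; j=6 S=133.7272 intr=0.0000 cont=0.0000 V=0.0000[hold]  S*(6)=71.2093
k=5: j=0 S=56.2219 intr=38.6381 cont=38.1417 V=38.6381[EX]; j=1 S=65.8153 intr=29.0447 cont=28.5484 V=29.0447[EX]; j=2 S=77.0455 intr=17.8145 cont=17.5996 V=17.8145[EX]; j=3 S=90.1920 intr=4.6680 cont=7.7759 V=7.7759[hold]; j=4 S=105.5817 intr=0.0000 cont=2.1124 V=2.1124[hold]; j=5 S=123.5975 intr=0.0000 cont=0.2557 V=0.2557[hold]  S*(5)=77.0455
k=4: j=0 S=60.8298 intr=34.0302 cont=33.5339 V=34.0302[EX]; j=1 S=71.2093 intr=23.6507 cont=23.1543 V=23.6507[EX]; j=2 S=83.3600 intr=11.5000 cont=12.5917 V=12.5917[hold]; j=3 S=97.5840 intr=0.0000 cont=4.8413 V=4.8413[hold]; j=4 S=114.2350 intr=0.0000 cont=1.1526 V=1.1526[hold]  S*(4)=71.2093
k=3: j=0 S=65.8153 intr=29.0447 cont=28.5484 V=29.0447[EX]; j=1 S=77.0455 intr=17.8145 cont=17.8760 V=17.8760[hold]; j=2 S=90.1920 intr=4.6680 cont=8.5655 V=8.5655[hold]; j=3 S=105.5817 intr=0.0000 cont=2.9311 V=2.9311[hold]  S*(3)=65.8153
k=2: j=0 S=71.2093 intr=23.6507 cont=23.1857 V=23.6507[EX]; j=1 S=83.3600 intr=11.5000 cont=13.0250 V=13.0250[hold]; j=2 S=97.5840 intr=0.0000 cont=5.6416 V=5.6416[hold]  S*(2)=71.2093
k=1: j=0 S=77.0455 intr=17.8145 cont=18.0974 V=18.0974[hold]; j=1 S=90.1920 intr=4.6680 cont=9.1840 V=9.1840[hold]  S*(1)=-
k=0: j=0 S=83.3600 intr=11.5000 cont=13.4481 V=13.4481[hold]  S*(0)=-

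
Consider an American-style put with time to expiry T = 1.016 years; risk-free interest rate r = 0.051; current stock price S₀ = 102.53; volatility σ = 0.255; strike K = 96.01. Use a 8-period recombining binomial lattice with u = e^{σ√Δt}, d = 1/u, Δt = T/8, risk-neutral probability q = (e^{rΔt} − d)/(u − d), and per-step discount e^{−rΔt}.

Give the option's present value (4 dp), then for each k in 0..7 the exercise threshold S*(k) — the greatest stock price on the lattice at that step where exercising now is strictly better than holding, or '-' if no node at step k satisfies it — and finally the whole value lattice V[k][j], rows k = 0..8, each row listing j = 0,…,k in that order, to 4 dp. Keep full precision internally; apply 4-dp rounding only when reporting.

params: Δt=0.12700 u=1.09513 d=0.91313 q=0.51300 e^(-rΔt)=0.99354
t_8 payoffs: 46.4512 36.5735 24.7270 10.5194 0.0000 0.0000 0.0000 0.0000 0.0000
t_7: node(7,0) S=54.2734 payoff=41.7366 vs cont=41.1168 → 41.7366 [stop]  node(7,1) S=65.0908 payoff=30.9192 vs cont=30.2994 → 30.9192 [stop]  node(7,2) S=78.0642 payoff=17.9458 vs cont=17.3259 → 17.9458 [stop]  node(7,3) S=93.6235 payoff=2.3865 vs cont=5.0899 → 5.0899 [wait]  node(7,4) S=112.2838 payoff=0.0000 vs cont=0.0000 → 0.0000 [wait]  node(7,5) S=134.6635 payoff=0.0000 vs cont=0.0000 → 0.0000 [wait]  node(7,6) S=161.5037 payoff=0.0000 vs cont=0.0000 → 0.0000 [wait]  node(7,7) S=193.6935 payoff=0.0000 vs cont=0.0000 → 0.0000 [wait]  ⇒ S*(7)=78.0642
t_6: node(6,0) S=59.4365 payoff=36.5735 vs cont=35.9537 → 36.5735 [stop]  node(6,1) S=71.2830 payoff=24.7270 vs cont=24.1072 → 24.7270 [stop]  node(6,2) S=85.4906 payoff=10.5194 vs cont=11.2774 → 11.2774 [wait]  node(6,3) S=102.5300 payoff=0.0000 vs cont=2.4628 → 2.4628 [wait]  node(6,4) S=122.9656 payoff=0.0000 vs cont=0.0000 → 0.0000 [wait]  node(6,5) S=147.4742 payoff=0.0000 vs cont=0.0000 → 0.0000 [wait]  node(6,6) S=176.8678 payoff=0.0000 vs cont=0.0000 → 0.0000 [wait]  ⇒ S*(6)=71.2830
t_5: node(5,0) S=65.0908 payoff=30.9192 vs cont=30.2994 → 30.9192 [stop]  node(5,1) S=78.0642 payoff=17.9458 vs cont=17.7123 → 17.9458 [stop]  node(5,2) S=93.6235 payoff=2.3865 vs cont=6.7119 → 6.7119 [wait]  node(5,3) S=112.2838 payoff=0.0000 vs cont=1.1916 → 1.1916 [wait]  node(5,4) S=134.6635 payoff=0.0000 vs cont=0.0000 → 0.0000 [wait]  node(5,5) S=161.5037 payoff=0.0000 vs cont=0.0000 → 0.0000 [wait]  ⇒ S*(5)=78.0642
t_4: node(4,0) S=71.2830 payoff=24.7270 vs cont=24.1072 → 24.7270 [stop]  node(4,1) S=85.4906 payoff=10.5194 vs cont=12.1041 → 12.1041 [wait]  node(4,2) S=102.5300 payoff=0.0000 vs cont=3.8549 → 3.8549 [wait]  node(4,3) S=122.9656 payoff=0.0000 vs cont=0.5766 → 0.5766 [wait]  node(4,4) S=147.4742 payoff=0.0000 vs cont=0.0000 → 0.0000 [wait]  ⇒ S*(4)=71.2830
t_3: node(3,0) S=78.0642 payoff=17.9458 vs cont=18.1336 → 18.1336 [wait]  node(3,1) S=93.6235 payoff=2.3865 vs cont=7.8215 → 7.8215 [wait]  node(3,2) S=112.2838 payoff=0.0000 vs cont=2.1591 → 2.1591 [wait]  node(3,3) S=134.6635 payoff=0.0000 vs cont=0.2790 → 0.2790 [wait]  ⇒ S*(3)=-
t_2: node(2,0) S=85.4906 payoff=10.5194 vs cont=12.7606 → 12.7606 [wait]  node(2,1) S=102.5300 payoff=0.0000 vs cont=4.8849 → 4.8849 [wait]  node(2,2) S=122.9656 payoff=0.0000 vs cont=1.1869 → 1.1869 [wait]  ⇒ S*(2)=-
t_1: node(1,0) S=93.6235 payoff=2.3865 vs cont=8.6641 → 8.6641 [wait]  node(1,1) S=112.2838 payoff=0.0000 vs cont=2.9685 → 2.9685 [wait]  ⇒ S*(1)=-
t_0: node(0,0) S=102.5300 payoff=0.0000 vs cont=5.7052 → 5.7052 [wait]  ⇒ S*(0)=-

price = 5.7052
boundary = - - - - 71.2830 78.0642 71.2830 78.0642
tree:
5.7052
8.6641 2.9685
12.7606 4.8849 1.1869
18.1336 7.8215 2.1591 0.2790
24.7270 12.1041 3.8549 0.5766 0.0000
30.9192 17.9458 6.7119 1.1916 0.0000 0.0000
36.5735 24.7270 11.2774 2.4628 0.0000 0.0000 0.0000
41.7366 30.9192 17.9458 5.0899 0.0000 0.0000 0.0000 0.0000
46.4512 36.5735 24.7270 10.5194 0.0000 0.0000 0.0000 0.0000 0.0000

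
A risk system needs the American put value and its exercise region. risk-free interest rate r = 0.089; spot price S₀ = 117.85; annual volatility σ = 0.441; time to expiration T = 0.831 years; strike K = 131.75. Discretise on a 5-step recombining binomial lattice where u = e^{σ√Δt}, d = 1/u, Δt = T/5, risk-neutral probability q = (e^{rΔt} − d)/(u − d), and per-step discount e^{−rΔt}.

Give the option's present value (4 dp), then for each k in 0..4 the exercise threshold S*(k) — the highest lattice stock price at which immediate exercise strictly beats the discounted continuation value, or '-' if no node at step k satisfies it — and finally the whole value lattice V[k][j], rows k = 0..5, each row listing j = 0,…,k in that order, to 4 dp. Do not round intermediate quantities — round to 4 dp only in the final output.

price = 23.1246
boundary = - - 82.2565 98.4577 82.2565
tree:
23.1246
34.6003 12.1764
49.4935 20.5294 4.0676
63.0289 33.2923 8.1974 0.0000
74.3370 49.4935 16.5200 0.0000 0.0000
83.7843 63.0289 33.2923 0.0000 0.0000 0.0000

Δt=0.16620, u=1.19696, d=0.83545, q=0.49640, disc=e^(-rΔt)=0.98532
k=5 terminal: V=max(K-S,0) → 83.7843 63.0289 33.2923 0.0000 0.0000 0.0000
k=4: j=0 S=57.4130 intr=74.3370 cont=72.4025 V=74.3370[EX]; j=1 S=82.2565 intr=49.4935 cont=47.5590 V=49.4935[EX]; j=2 S=117.8500 intr=13.9000 cont=16.5200 V=16.5200[hold]; j=3 S=168.8453 intr=0.0000 cont=0.0000 V=0.0000[hold]; j=4 S=241.9071 intr=0.0000 cont=0.0000 V=0.0000[hold]  S*(4)=82.2565
k=3: j=0 S=68.7211 intr=63.0289 cont=61.0944 V=63.0289[EX]; j=1 S=98.4577 intr=33.2923 cont=32.6392 V=33.2923[EX]; j=2 S=141.0618 intr=0.0000 cont=8.1974 V=8.1974[hold]; j=3 S=202.1012 intr=0.0000 cont=0.0000 V=0.0000[hold]  S*(3)=98.4577
k=2: j=0 S=82.2565 intr=49.4935 cont=47.5590 V=49.4935[EX]; j=1 S=117.8500 intr=13.9000 cont=20.5294 V=20.5294[hold]; j=2 S=168.8453 intr=0.0000 cont=4.0676 V=4.0676[hold]  S*(2)=82.2565
k=1: j=0 S=98.4577 intr=33.2923 cont=34.6003 V=34.6003[hold]; j=1 S=141.0618 intr=0.0000 cont=12.1764 V=12.1764[hold]  S*(1)=-
k=0: j=0 S=117.8500 intr=13.9000 cont=23.1246 V=23.1246[hold]  S*(0)=-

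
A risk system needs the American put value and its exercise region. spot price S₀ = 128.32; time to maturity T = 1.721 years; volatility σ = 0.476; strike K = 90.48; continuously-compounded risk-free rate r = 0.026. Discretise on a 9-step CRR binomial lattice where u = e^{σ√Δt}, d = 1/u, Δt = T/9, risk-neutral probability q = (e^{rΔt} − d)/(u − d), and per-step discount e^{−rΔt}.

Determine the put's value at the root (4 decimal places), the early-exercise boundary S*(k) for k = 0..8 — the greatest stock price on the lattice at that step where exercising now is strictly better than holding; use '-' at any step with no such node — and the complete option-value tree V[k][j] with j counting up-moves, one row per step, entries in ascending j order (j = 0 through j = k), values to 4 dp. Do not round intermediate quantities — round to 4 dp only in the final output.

price = 10.7650
boundary = - - - - - 45.3213 36.8048 45.3213 55.8086
tree:
10.7650
15.1964 5.6803
20.9252 8.6369 2.2716
27.9959 12.8529 3.7820 0.5234
36.2323 18.6317 6.2092 0.9742 0.0000
45.1587 26.1477 10.0118 1.8131 0.0000 0.0000
53.6752 35.2399 15.7590 3.3746 0.0000 0.0000 0.0000
60.5914 45.1587 23.9796 6.2809 0.0000 0.0000 0.0000 0.0000
66.2079 53.6752 34.6714 11.6900 0.0000 0.0000 0.0000 0.0000 0.0000
70.7690 60.5914 45.1587 21.7574 0.0000 0.0000 0.0000 0.0000 0.0000 0.0000

Δt=0.19122, u=1.23140, d=0.81209, q=0.46004, disc=e^(-rΔt)=0.99504
k=9 terminal: V=max(K-S,0) → 70.7690 60.5914 45.1587 21.7574 0.0000 0.0000 0.0000 0.0000 0.0000 0.0000
k=8: j=0 S=24.2721 intr=66.2079 cont=65.7592 V=66.2079[EX]; j=1 S=36.8048 intr=53.6752 cont=53.2265 V=53.6752[EX]; j=2 S=55.8086 intr=34.6714 cont=34.2227 V=34.6714[EX]; j=3 S=84.6248 intr=5.8552 cont=11.6900 V=11.6900[hold]; j=4 S=128.3200 intr=0.0000 cont=0.0000 V=0.0000[hold]; j=5 S=194.5768 intr=0.0000 cont=0.0000 V=0.0000[hold]; j=6 S=295.0446 intr=0.0000 cont=0.0000 V=0.0000[hold]; j=7 S=447.3880 intr=0.0000 cont=0.0000 V=0.0000[hold]; j=8 S=678.3925 intr=0.0000 cont=0.0000 V=0.0000[hold]  S*(8)=55.8086
k=7: j=0 S=29.8886 intr=60.5914 cont=60.1426 V=60.5914[EX]; j=1 S=45.3213 intr=45.1587 cont=44.7099 V=45.1587[EX]; j=2 S=68.7226 intr=21.7574 cont=23.9796 V=23.9796[hold]; j=3 S=104.2068 intr=0.0000 cont=6.2809 V=6.2809[hold]; j=4 S=158.0130 intr=0.0000 cont=0.0000 V=0.0000[hold]; j=5 S=239.6014 intr=0.0000 cont=0.0000 V=0.0000[hold]; j=6 S=363.3173 intr=0.0000 cont=0.0000 V=0.0000[hold]; j=7 S=550.9126 intr=0.0000 cont=0.0000 V=0.0000[hold]  S*(7)=45.3213
k=6: j=0 S=36.8048 intr=53.6752 cont=53.2265 V=53.6752[EX]; j=1 S=55.8086 intr=34.6714 cont=35.2399 V=35.2399[hold]; j=2 S=84.6248 intr=5.8552 cont=15.7590 V=15.7590[hold]; j=3 S=128.3200 intr=0.0000 cont=3.3746 V=3.3746[hold]; j=4 S=194.5768 intr=0.0000 cont=0.0000 V=0.0000[hold]; j=5 S=295.0446 intr=0.0000 cont=0.0000 V=0.0000[hold]; j=6 S=447.3880 intr=0.0000 cont=0.0000 V=0.0000[hold]  S*(6)=36.8048
k=5: j=0 S=45.3213 intr=45.1587 cont=44.9702 V=45.1587[EX]; j=1 S=68.7226 intr=21.7574 cont=26.1477 V=26.1477[hold]; j=2 S=104.2068 intr=0.0000 cont=10.0118 V=10.0118[hold]; j=3 S=158.0130 intr=0.0000 cont=1.8131 V=1.8131[hold]; j=4 S=239.6014 intr=0.0000 cont=0.0000 V=0.0000[hold]; j=5 S=363.3173 intr=0.0000 cont=0.0000 V=0.0000[hold]  S*(5)=45.3213
k=4: j=0 S=55.8086 intr=34.6714 cont=36.2323 V=36.2323[hold]; j=1 S=84.6248 intr=5.8552 cont=18.6317 V=18.6317[hold]; j=2 S=128.3200 intr=0.0000 cont=6.2092 V=6.2092[hold]; j=3 S=194.5768 intr=0.0000 cont=0.9742 V=0.9742[hold]; j=4 S=295.0446 intr=0.0000 cont=0.0000 V=0.0000[hold]  S*(4)=-
k=3: j=0 S=68.7226 intr=21.7574 cont=27.9959 V=27.9959[hold]; j=1 S=104.2068 intr=0.0000 cont=12.8529 V=12.8529[hold]; j=2 S=158.0130 intr=0.0000 cont=3.7820 V=3.7820[hold]; j=3 S=239.6014 intr=0.0000 cont=0.5234 V=0.5234[hold]  S*(3)=-
k=2: j=0 S=84.6248 intr=5.8552 cont=20.9252 V=20.9252[hold]; j=1 S=128.3200 intr=0.0000 cont=8.6369 V=8.6369[hold]; j=2 S=194.5768 intr=0.0000 cont=2.2716 V=2.2716[hold]  S*(2)=-
k=1: j=0 S=104.2068 intr=0.0000 cont=15.1964 V=15.1964[hold]; j=1 S=158.0130 intr=0.0000 cont=5.6803 V=5.6803[hold]  S*(1)=-
k=0: j=0 S=128.3200 intr=0.0000 cont=10.7650 V=10.7650[hold]  S*(0)=-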